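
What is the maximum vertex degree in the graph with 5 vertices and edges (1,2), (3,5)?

Step 1: Count edges incident to each vertex:
  deg(1) = 1 (neighbors: 2)
  deg(2) = 1 (neighbors: 1)
  deg(3) = 1 (neighbors: 5)
  deg(4) = 0 (neighbors: none)
  deg(5) = 1 (neighbors: 3)

Step 2: Find maximum:
  max(1, 1, 1, 0, 1) = 1 (vertex 1)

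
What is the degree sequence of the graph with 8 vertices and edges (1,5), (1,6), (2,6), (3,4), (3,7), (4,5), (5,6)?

Step 1: Count edges incident to each vertex:
  deg(1) = 2 (neighbors: 5, 6)
  deg(2) = 1 (neighbors: 6)
  deg(3) = 2 (neighbors: 4, 7)
  deg(4) = 2 (neighbors: 3, 5)
  deg(5) = 3 (neighbors: 1, 4, 6)
  deg(6) = 3 (neighbors: 1, 2, 5)
  deg(7) = 1 (neighbors: 3)
  deg(8) = 0 (neighbors: none)

Step 2: Sort degrees in non-increasing order:
  Degrees: [2, 1, 2, 2, 3, 3, 1, 0] -> sorted: [3, 3, 2, 2, 2, 1, 1, 0]

Degree sequence: [3, 3, 2, 2, 2, 1, 1, 0]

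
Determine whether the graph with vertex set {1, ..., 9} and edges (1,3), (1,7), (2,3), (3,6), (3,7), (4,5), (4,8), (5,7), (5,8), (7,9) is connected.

Step 1: Build adjacency list from edges:
  1: 3, 7
  2: 3
  3: 1, 2, 6, 7
  4: 5, 8
  5: 4, 7, 8
  6: 3
  7: 1, 3, 5, 9
  8: 4, 5
  9: 7

Step 2: Run BFS/DFS from vertex 1:
  Visited: {1, 3, 7, 2, 6, 5, 9, 4, 8}
  Reached 9 of 9 vertices

Step 3: All 9 vertices reached from vertex 1, so the graph is connected.
Answer: Yes, the graph is connected.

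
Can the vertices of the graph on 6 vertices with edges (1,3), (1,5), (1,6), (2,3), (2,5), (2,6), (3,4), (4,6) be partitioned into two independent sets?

Step 1: Attempt 2-coloring using BFS:
  Start at vertex 1, assign color 0
  Color vertex 3 with color 1 (neighbor of 1)
  Color vertex 5 with color 1 (neighbor of 1)
  Color vertex 6 with color 1 (neighbor of 1)
  Color vertex 2 with color 0 (neighbor of 3)
  Color vertex 4 with color 0 (neighbor of 3)

Step 2: 2-coloring succeeded. No conflicts found.
  Set A (color 0): {1, 2, 4}
  Set B (color 1): {3, 5, 6}

The graph is bipartite with partition {1, 2, 4}, {3, 5, 6}.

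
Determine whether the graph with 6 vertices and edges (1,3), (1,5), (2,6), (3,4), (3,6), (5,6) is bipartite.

Step 1: Attempt 2-coloring using BFS:
  Start at vertex 1, assign color 0
  Color vertex 3 with color 1 (neighbor of 1)
  Color vertex 5 with color 1 (neighbor of 1)
  Color vertex 4 with color 0 (neighbor of 3)
  Color vertex 6 with color 0 (neighbor of 3)
  Color vertex 2 with color 1 (neighbor of 6)

Step 2: 2-coloring succeeded. No conflicts found.
  Set A (color 0): {1, 4, 6}
  Set B (color 1): {2, 3, 5}

The graph is bipartite with partition {1, 4, 6}, {2, 3, 5}.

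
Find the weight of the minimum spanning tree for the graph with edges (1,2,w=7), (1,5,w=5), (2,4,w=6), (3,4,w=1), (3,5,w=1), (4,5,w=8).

Apply Kruskal's algorithm (sort edges by weight, add if no cycle):

Sorted edges by weight:
  (3,5) w=1
  (3,4) w=1
  (1,5) w=5
  (2,4) w=6
  (1,2) w=7
  (4,5) w=8

Add edge (3,5) w=1 -- no cycle. Running total: 1
Add edge (3,4) w=1 -- no cycle. Running total: 2
Add edge (1,5) w=5 -- no cycle. Running total: 7
Add edge (2,4) w=6 -- no cycle. Running total: 13

MST edges: (3,5,w=1), (3,4,w=1), (1,5,w=5), (2,4,w=6)
Total MST weight: 1 + 1 + 5 + 6 = 13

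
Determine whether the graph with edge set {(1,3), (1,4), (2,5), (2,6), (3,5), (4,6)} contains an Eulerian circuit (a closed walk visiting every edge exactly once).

Step 1: Find the degree of each vertex:
  deg(1) = 2
  deg(2) = 2
  deg(3) = 2
  deg(4) = 2
  deg(5) = 2
  deg(6) = 2

Step 2: Count vertices with odd degree:
  All vertices have even degree (0 odd-degree vertices)

Step 3: Apply Euler's theorem:
  - Eulerian circuit exists iff graph is connected and all vertices have even degree
  - Eulerian path exists iff graph is connected and has 0 or 2 odd-degree vertices

Graph is connected with 0 odd-degree vertices.
Both Eulerian circuit and Eulerian path exist.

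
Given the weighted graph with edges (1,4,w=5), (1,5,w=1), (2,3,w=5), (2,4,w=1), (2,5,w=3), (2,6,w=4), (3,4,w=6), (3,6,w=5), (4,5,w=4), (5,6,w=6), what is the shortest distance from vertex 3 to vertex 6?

Step 1: Build adjacency list with weights:
  1: 4(w=5), 5(w=1)
  2: 3(w=5), 4(w=1), 5(w=3), 6(w=4)
  3: 2(w=5), 4(w=6), 6(w=5)
  4: 1(w=5), 2(w=1), 3(w=6), 5(w=4)
  5: 1(w=1), 2(w=3), 4(w=4), 6(w=6)
  6: 2(w=4), 3(w=5), 5(w=6)

Step 2: Apply Dijkstra's algorithm from vertex 3:
  Visit vertex 3 (distance=0)
    Update dist[2] = 5
    Update dist[4] = 6
    Update dist[6] = 5
  Visit vertex 2 (distance=5)
    Update dist[5] = 8
  Visit vertex 6 (distance=5)

Step 3: Shortest path: 3 -> 6
Total weight: 5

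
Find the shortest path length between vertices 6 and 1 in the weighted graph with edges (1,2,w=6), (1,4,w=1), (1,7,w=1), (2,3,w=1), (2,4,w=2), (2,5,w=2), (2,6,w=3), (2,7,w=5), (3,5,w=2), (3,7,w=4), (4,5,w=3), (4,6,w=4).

Step 1: Build adjacency list with weights:
  1: 2(w=6), 4(w=1), 7(w=1)
  2: 1(w=6), 3(w=1), 4(w=2), 5(w=2), 6(w=3), 7(w=5)
  3: 2(w=1), 5(w=2), 7(w=4)
  4: 1(w=1), 2(w=2), 5(w=3), 6(w=4)
  5: 2(w=2), 3(w=2), 4(w=3)
  6: 2(w=3), 4(w=4)
  7: 1(w=1), 2(w=5), 3(w=4)

Step 2: Apply Dijkstra's algorithm from vertex 6:
  Visit vertex 6 (distance=0)
    Update dist[2] = 3
    Update dist[4] = 4
  Visit vertex 2 (distance=3)
    Update dist[1] = 9
    Update dist[3] = 4
    Update dist[5] = 5
    Update dist[7] = 8
  Visit vertex 3 (distance=4)
  Visit vertex 4 (distance=4)
    Update dist[1] = 5
  Visit vertex 1 (distance=5)
    Update dist[7] = 6

Step 3: Shortest path: 6 -> 4 -> 1
Total weight: 4 + 1 = 5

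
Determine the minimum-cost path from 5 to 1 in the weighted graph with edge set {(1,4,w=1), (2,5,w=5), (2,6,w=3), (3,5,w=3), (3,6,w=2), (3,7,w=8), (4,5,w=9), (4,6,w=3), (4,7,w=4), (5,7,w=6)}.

Step 1: Build adjacency list with weights:
  1: 4(w=1)
  2: 5(w=5), 6(w=3)
  3: 5(w=3), 6(w=2), 7(w=8)
  4: 1(w=1), 5(w=9), 6(w=3), 7(w=4)
  5: 2(w=5), 3(w=3), 4(w=9), 7(w=6)
  6: 2(w=3), 3(w=2), 4(w=3)
  7: 3(w=8), 4(w=4), 5(w=6)

Step 2: Apply Dijkstra's algorithm from vertex 5:
  Visit vertex 5 (distance=0)
    Update dist[2] = 5
    Update dist[3] = 3
    Update dist[4] = 9
    Update dist[7] = 6
  Visit vertex 3 (distance=3)
    Update dist[6] = 5
  Visit vertex 2 (distance=5)
  Visit vertex 6 (distance=5)
    Update dist[4] = 8
  Visit vertex 7 (distance=6)
  Visit vertex 4 (distance=8)
    Update dist[1] = 9
  Visit vertex 1 (distance=9)

Step 3: Shortest path: 5 -> 3 -> 6 -> 4 -> 1
Total weight: 3 + 2 + 3 + 1 = 9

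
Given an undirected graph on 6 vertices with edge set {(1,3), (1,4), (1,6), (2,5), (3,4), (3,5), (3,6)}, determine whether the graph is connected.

Step 1: Build adjacency list from edges:
  1: 3, 4, 6
  2: 5
  3: 1, 4, 5, 6
  4: 1, 3
  5: 2, 3
  6: 1, 3

Step 2: Run BFS/DFS from vertex 1:
  Visited: {1, 3, 4, 6, 5, 2}
  Reached 6 of 6 vertices

Step 3: All 6 vertices reached from vertex 1, so the graph is connected.
Answer: Yes, the graph is connected.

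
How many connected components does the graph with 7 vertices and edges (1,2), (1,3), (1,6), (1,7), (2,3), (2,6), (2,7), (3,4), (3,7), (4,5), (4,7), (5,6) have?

Step 1: Build adjacency list from edges:
  1: 2, 3, 6, 7
  2: 1, 3, 6, 7
  3: 1, 2, 4, 7
  4: 3, 5, 7
  5: 4, 6
  6: 1, 2, 5
  7: 1, 2, 3, 4

Step 2: Run BFS/DFS from vertex 1:
  Visited: {1, 2, 3, 6, 7, 4, 5}
  Reached 7 of 7 vertices

Step 3: All 7 vertices reached from vertex 1, so the graph is connected.
Number of connected components: 1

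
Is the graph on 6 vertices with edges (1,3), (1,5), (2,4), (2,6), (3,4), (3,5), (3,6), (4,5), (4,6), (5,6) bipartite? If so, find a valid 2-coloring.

Step 1: Attempt 2-coloring using BFS:
  Start at vertex 1, assign color 0
  Color vertex 3 with color 1 (neighbor of 1)
  Color vertex 5 with color 1 (neighbor of 1)
  Color vertex 4 with color 0 (neighbor of 3)

Step 2: Conflict found! Vertices 3 and 5 are adjacent but have the same color.
This means the graph contains an odd cycle.

The graph is NOT bipartite.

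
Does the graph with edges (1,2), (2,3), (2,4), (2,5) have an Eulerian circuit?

Step 1: Find the degree of each vertex:
  deg(1) = 1
  deg(2) = 4
  deg(3) = 1
  deg(4) = 1
  deg(5) = 1

Step 2: Count vertices with odd degree:
  Odd-degree vertices: 1, 3, 4, 5 (4 total)

Step 3: Apply Euler's theorem:
  - Eulerian circuit exists iff graph is connected and all vertices have even degree
  - Eulerian path exists iff graph is connected and has 0 or 2 odd-degree vertices

Graph has 4 odd-degree vertices (need 0 or 2).
Neither Eulerian path nor Eulerian circuit exists.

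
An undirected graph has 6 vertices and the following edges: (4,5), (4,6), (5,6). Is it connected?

Step 1: Build adjacency list from edges:
  1: (none)
  2: (none)
  3: (none)
  4: 5, 6
  5: 4, 6
  6: 4, 5

Step 2: Run BFS/DFS from vertex 1:
  Visited: {1}
  Reached 1 of 6 vertices

Step 3: Only 1 of 6 vertices reached. Graph is disconnected.
Connected components: {1}, {2}, {3}, {4, 5, 6}
Answer: No, the graph is not connected (4 components).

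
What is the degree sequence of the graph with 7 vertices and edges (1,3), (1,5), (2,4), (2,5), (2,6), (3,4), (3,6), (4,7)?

Step 1: Count edges incident to each vertex:
  deg(1) = 2 (neighbors: 3, 5)
  deg(2) = 3 (neighbors: 4, 5, 6)
  deg(3) = 3 (neighbors: 1, 4, 6)
  deg(4) = 3 (neighbors: 2, 3, 7)
  deg(5) = 2 (neighbors: 1, 2)
  deg(6) = 2 (neighbors: 2, 3)
  deg(7) = 1 (neighbors: 4)

Step 2: Sort degrees in non-increasing order:
  Degrees: [2, 3, 3, 3, 2, 2, 1] -> sorted: [3, 3, 3, 2, 2, 2, 1]

Degree sequence: [3, 3, 3, 2, 2, 2, 1]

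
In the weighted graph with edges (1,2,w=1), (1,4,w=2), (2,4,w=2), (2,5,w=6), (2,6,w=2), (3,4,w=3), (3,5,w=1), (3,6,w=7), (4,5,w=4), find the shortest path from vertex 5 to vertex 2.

Step 1: Build adjacency list with weights:
  1: 2(w=1), 4(w=2)
  2: 1(w=1), 4(w=2), 5(w=6), 6(w=2)
  3: 4(w=3), 5(w=1), 6(w=7)
  4: 1(w=2), 2(w=2), 3(w=3), 5(w=4)
  5: 2(w=6), 3(w=1), 4(w=4)
  6: 2(w=2), 3(w=7)

Step 2: Apply Dijkstra's algorithm from vertex 5:
  Visit vertex 5 (distance=0)
    Update dist[2] = 6
    Update dist[3] = 1
    Update dist[4] = 4
  Visit vertex 3 (distance=1)
    Update dist[6] = 8
  Visit vertex 4 (distance=4)
    Update dist[1] = 6
  Visit vertex 1 (distance=6)
  Visit vertex 2 (distance=6)

Step 3: Shortest path: 5 -> 2
Total weight: 6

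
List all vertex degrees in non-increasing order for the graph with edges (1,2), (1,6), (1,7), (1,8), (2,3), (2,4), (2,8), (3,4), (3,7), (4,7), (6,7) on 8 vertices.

Step 1: Count edges incident to each vertex:
  deg(1) = 4 (neighbors: 2, 6, 7, 8)
  deg(2) = 4 (neighbors: 1, 3, 4, 8)
  deg(3) = 3 (neighbors: 2, 4, 7)
  deg(4) = 3 (neighbors: 2, 3, 7)
  deg(5) = 0 (neighbors: none)
  deg(6) = 2 (neighbors: 1, 7)
  deg(7) = 4 (neighbors: 1, 3, 4, 6)
  deg(8) = 2 (neighbors: 1, 2)

Step 2: Sort degrees in non-increasing order:
  Degrees: [4, 4, 3, 3, 0, 2, 4, 2] -> sorted: [4, 4, 4, 3, 3, 2, 2, 0]

Degree sequence: [4, 4, 4, 3, 3, 2, 2, 0]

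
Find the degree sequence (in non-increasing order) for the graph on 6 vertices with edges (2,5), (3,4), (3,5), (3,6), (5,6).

Step 1: Count edges incident to each vertex:
  deg(1) = 0 (neighbors: none)
  deg(2) = 1 (neighbors: 5)
  deg(3) = 3 (neighbors: 4, 5, 6)
  deg(4) = 1 (neighbors: 3)
  deg(5) = 3 (neighbors: 2, 3, 6)
  deg(6) = 2 (neighbors: 3, 5)

Step 2: Sort degrees in non-increasing order:
  Degrees: [0, 1, 3, 1, 3, 2] -> sorted: [3, 3, 2, 1, 1, 0]

Degree sequence: [3, 3, 2, 1, 1, 0]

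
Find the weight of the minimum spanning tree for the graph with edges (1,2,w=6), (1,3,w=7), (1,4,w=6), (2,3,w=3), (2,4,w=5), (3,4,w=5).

Apply Kruskal's algorithm (sort edges by weight, add if no cycle):

Sorted edges by weight:
  (2,3) w=3
  (2,4) w=5
  (3,4) w=5
  (1,4) w=6
  (1,2) w=6
  (1,3) w=7

Add edge (2,3) w=3 -- no cycle. Running total: 3
Add edge (2,4) w=5 -- no cycle. Running total: 8
Skip edge (3,4) w=5 -- would create cycle
Add edge (1,4) w=6 -- no cycle. Running total: 14

MST edges: (2,3,w=3), (2,4,w=5), (1,4,w=6)
Total MST weight: 3 + 5 + 6 = 14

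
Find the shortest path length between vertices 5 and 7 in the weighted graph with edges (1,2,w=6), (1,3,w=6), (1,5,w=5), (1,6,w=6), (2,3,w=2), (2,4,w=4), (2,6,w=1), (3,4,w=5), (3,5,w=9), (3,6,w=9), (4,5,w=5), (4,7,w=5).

Step 1: Build adjacency list with weights:
  1: 2(w=6), 3(w=6), 5(w=5), 6(w=6)
  2: 1(w=6), 3(w=2), 4(w=4), 6(w=1)
  3: 1(w=6), 2(w=2), 4(w=5), 5(w=9), 6(w=9)
  4: 2(w=4), 3(w=5), 5(w=5), 7(w=5)
  5: 1(w=5), 3(w=9), 4(w=5)
  6: 1(w=6), 2(w=1), 3(w=9)
  7: 4(w=5)

Step 2: Apply Dijkstra's algorithm from vertex 5:
  Visit vertex 5 (distance=0)
    Update dist[1] = 5
    Update dist[3] = 9
    Update dist[4] = 5
  Visit vertex 1 (distance=5)
    Update dist[2] = 11
    Update dist[6] = 11
  Visit vertex 4 (distance=5)
    Update dist[2] = 9
    Update dist[7] = 10
  Visit vertex 2 (distance=9)
    Update dist[6] = 10
  Visit vertex 3 (distance=9)
  Visit vertex 6 (distance=10)
  Visit vertex 7 (distance=10)

Step 3: Shortest path: 5 -> 4 -> 7
Total weight: 5 + 5 = 10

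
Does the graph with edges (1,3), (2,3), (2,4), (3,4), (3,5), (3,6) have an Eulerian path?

Step 1: Find the degree of each vertex:
  deg(1) = 1
  deg(2) = 2
  deg(3) = 5
  deg(4) = 2
  deg(5) = 1
  deg(6) = 1

Step 2: Count vertices with odd degree:
  Odd-degree vertices: 1, 3, 5, 6 (4 total)

Step 3: Apply Euler's theorem:
  - Eulerian circuit exists iff graph is connected and all vertices have even degree
  - Eulerian path exists iff graph is connected and has 0 or 2 odd-degree vertices

Graph has 4 odd-degree vertices (need 0 or 2).
Neither Eulerian path nor Eulerian circuit exists.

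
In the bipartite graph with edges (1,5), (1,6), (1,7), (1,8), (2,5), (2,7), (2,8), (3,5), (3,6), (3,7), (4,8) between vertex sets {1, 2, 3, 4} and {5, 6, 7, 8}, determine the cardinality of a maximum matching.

Step 1: List the neighbors of each left vertex:
  1: 5, 6, 7, 8
  2: 5, 7, 8
  3: 5, 6, 7
  4: 8

Step 2: Greedily match left vertices, then look for augmenting paths:
  Match 1 -- 5
  Match 2 -- 7
  Match 3 -- 6
  Match 4 -- 8
  No augmenting path remains.

Step 3: Verify this is maximum:
  Matching size 4 = min(|L|, |R|) = min(4, 4), which is an upper bound, so this matching is maximum.

Maximum matching: {(1,5), (2,7), (3,6), (4,8)}
Size: 4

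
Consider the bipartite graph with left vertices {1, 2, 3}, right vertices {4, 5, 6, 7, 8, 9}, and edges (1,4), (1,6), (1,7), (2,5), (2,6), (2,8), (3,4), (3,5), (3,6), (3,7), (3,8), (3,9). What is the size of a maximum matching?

Step 1: List the neighbors of each left vertex:
  1: 4, 6, 7
  2: 5, 6, 8
  3: 4, 5, 6, 7, 8, 9

Step 2: Greedily match left vertices, then look for augmenting paths:
  Match 1 -- 4
  Match 2 -- 5
  Match 3 -- 6
  No augmenting path remains.

Step 3: Verify this is maximum:
  Matching size 3 = min(|L|, |R|) = min(3, 6), which is an upper bound, so this matching is maximum.

Maximum matching: {(1,4), (2,5), (3,6)}
Size: 3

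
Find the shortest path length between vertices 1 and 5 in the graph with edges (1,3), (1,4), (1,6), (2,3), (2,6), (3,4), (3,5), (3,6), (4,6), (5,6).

Step 1: Build adjacency list:
  1: 3, 4, 6
  2: 3, 6
  3: 1, 2, 4, 5, 6
  4: 1, 3, 6
  5: 3, 6
  6: 1, 2, 3, 4, 5

Step 2: BFS from vertex 1 to find shortest path to 5:
  vertex 3 reached at distance 1
  vertex 4 reached at distance 1
  vertex 6 reached at distance 1
  vertex 2 reached at distance 2
  vertex 5 reached at distance 2

Step 3: Shortest path: 1 -> 3 -> 5
Path length: 2 edges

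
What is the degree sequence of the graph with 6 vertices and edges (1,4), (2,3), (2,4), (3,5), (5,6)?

Step 1: Count edges incident to each vertex:
  deg(1) = 1 (neighbors: 4)
  deg(2) = 2 (neighbors: 3, 4)
  deg(3) = 2 (neighbors: 2, 5)
  deg(4) = 2 (neighbors: 1, 2)
  deg(5) = 2 (neighbors: 3, 6)
  deg(6) = 1 (neighbors: 5)

Step 2: Sort degrees in non-increasing order:
  Degrees: [1, 2, 2, 2, 2, 1] -> sorted: [2, 2, 2, 2, 1, 1]

Degree sequence: [2, 2, 2, 2, 1, 1]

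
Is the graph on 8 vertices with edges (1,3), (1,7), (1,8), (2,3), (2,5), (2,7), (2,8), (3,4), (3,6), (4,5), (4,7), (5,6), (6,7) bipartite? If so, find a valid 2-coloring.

Step 1: Attempt 2-coloring using BFS:
  Start at vertex 1, assign color 0
  Color vertex 3 with color 1 (neighbor of 1)
  Color vertex 7 with color 1 (neighbor of 1)
  Color vertex 8 with color 1 (neighbor of 1)
  Color vertex 2 with color 0 (neighbor of 3)
  Color vertex 4 with color 0 (neighbor of 3)
  Color vertex 6 with color 0 (neighbor of 3)
  Color vertex 5 with color 1 (neighbor of 2)

Step 2: 2-coloring succeeded. No conflicts found.
  Set A (color 0): {1, 2, 4, 6}
  Set B (color 1): {3, 5, 7, 8}

The graph is bipartite with partition {1, 2, 4, 6}, {3, 5, 7, 8}.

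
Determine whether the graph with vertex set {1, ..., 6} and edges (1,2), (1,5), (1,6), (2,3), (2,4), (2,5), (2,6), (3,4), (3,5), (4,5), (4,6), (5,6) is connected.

Step 1: Build adjacency list from edges:
  1: 2, 5, 6
  2: 1, 3, 4, 5, 6
  3: 2, 4, 5
  4: 2, 3, 5, 6
  5: 1, 2, 3, 4, 6
  6: 1, 2, 4, 5

Step 2: Run BFS/DFS from vertex 1:
  Visited: {1, 2, 5, 6, 3, 4}
  Reached 6 of 6 vertices

Step 3: All 6 vertices reached from vertex 1, so the graph is connected.
Answer: Yes, the graph is connected.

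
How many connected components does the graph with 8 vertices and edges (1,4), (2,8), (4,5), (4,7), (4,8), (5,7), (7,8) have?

Step 1: Build adjacency list from edges:
  1: 4
  2: 8
  3: (none)
  4: 1, 5, 7, 8
  5: 4, 7
  6: (none)
  7: 4, 5, 8
  8: 2, 4, 7

Step 2: Run BFS/DFS from vertex 1:
  Visited: {1, 4, 5, 7, 8, 2}
  Reached 6 of 8 vertices

Step 3: Only 6 of 8 vertices reached. Graph is disconnected.
Connected components: {1, 2, 4, 5, 7, 8}, {3}, {6}
Number of connected components: 3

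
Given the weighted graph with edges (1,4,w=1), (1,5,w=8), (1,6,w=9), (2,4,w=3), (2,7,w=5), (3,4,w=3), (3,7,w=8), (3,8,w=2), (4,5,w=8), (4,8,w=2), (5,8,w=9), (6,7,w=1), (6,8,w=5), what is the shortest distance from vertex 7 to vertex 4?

Step 1: Build adjacency list with weights:
  1: 4(w=1), 5(w=8), 6(w=9)
  2: 4(w=3), 7(w=5)
  3: 4(w=3), 7(w=8), 8(w=2)
  4: 1(w=1), 2(w=3), 3(w=3), 5(w=8), 8(w=2)
  5: 1(w=8), 4(w=8), 8(w=9)
  6: 1(w=9), 7(w=1), 8(w=5)
  7: 2(w=5), 3(w=8), 6(w=1)
  8: 3(w=2), 4(w=2), 5(w=9), 6(w=5)

Step 2: Apply Dijkstra's algorithm from vertex 7:
  Visit vertex 7 (distance=0)
    Update dist[2] = 5
    Update dist[3] = 8
    Update dist[6] = 1
  Visit vertex 6 (distance=1)
    Update dist[1] = 10
    Update dist[8] = 6
  Visit vertex 2 (distance=5)
    Update dist[4] = 8
  Visit vertex 8 (distance=6)
    Update dist[5] = 15
  Visit vertex 3 (distance=8)
  Visit vertex 4 (distance=8)
    Update dist[1] = 9

Step 3: Shortest path: 7 -> 2 -> 4
Total weight: 5 + 3 = 8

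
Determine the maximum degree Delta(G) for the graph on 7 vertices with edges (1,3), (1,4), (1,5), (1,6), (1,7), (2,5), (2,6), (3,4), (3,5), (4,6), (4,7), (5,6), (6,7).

Step 1: Count edges incident to each vertex:
  deg(1) = 5 (neighbors: 3, 4, 5, 6, 7)
  deg(2) = 2 (neighbors: 5, 6)
  deg(3) = 3 (neighbors: 1, 4, 5)
  deg(4) = 4 (neighbors: 1, 3, 6, 7)
  deg(5) = 4 (neighbors: 1, 2, 3, 6)
  deg(6) = 5 (neighbors: 1, 2, 4, 5, 7)
  deg(7) = 3 (neighbors: 1, 4, 6)

Step 2: Find maximum:
  max(5, 2, 3, 4, 4, 5, 3) = 5 (vertex 1)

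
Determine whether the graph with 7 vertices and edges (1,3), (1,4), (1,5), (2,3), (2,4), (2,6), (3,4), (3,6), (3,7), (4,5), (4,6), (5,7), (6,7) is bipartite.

Step 1: Attempt 2-coloring using BFS:
  Start at vertex 1, assign color 0
  Color vertex 3 with color 1 (neighbor of 1)
  Color vertex 4 with color 1 (neighbor of 1)
  Color vertex 5 with color 1 (neighbor of 1)
  Color vertex 2 with color 0 (neighbor of 3)

Step 2: Conflict found! Vertices 3 and 4 are adjacent but have the same color.
This means the graph contains an odd cycle.

The graph is NOT bipartite.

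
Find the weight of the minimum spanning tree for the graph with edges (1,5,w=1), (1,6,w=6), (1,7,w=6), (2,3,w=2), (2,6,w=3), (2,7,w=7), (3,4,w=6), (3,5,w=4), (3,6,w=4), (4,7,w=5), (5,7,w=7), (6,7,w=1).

Apply Kruskal's algorithm (sort edges by weight, add if no cycle):

Sorted edges by weight:
  (1,5) w=1
  (6,7) w=1
  (2,3) w=2
  (2,6) w=3
  (3,5) w=4
  (3,6) w=4
  (4,7) w=5
  (1,7) w=6
  (1,6) w=6
  (3,4) w=6
  (2,7) w=7
  (5,7) w=7

Add edge (1,5) w=1 -- no cycle. Running total: 1
Add edge (6,7) w=1 -- no cycle. Running total: 2
Add edge (2,3) w=2 -- no cycle. Running total: 4
Add edge (2,6) w=3 -- no cycle. Running total: 7
Add edge (3,5) w=4 -- no cycle. Running total: 11
Skip edge (3,6) w=4 -- would create cycle
Add edge (4,7) w=5 -- no cycle. Running total: 16

MST edges: (1,5,w=1), (6,7,w=1), (2,3,w=2), (2,6,w=3), (3,5,w=4), (4,7,w=5)
Total MST weight: 1 + 1 + 2 + 3 + 4 + 5 = 16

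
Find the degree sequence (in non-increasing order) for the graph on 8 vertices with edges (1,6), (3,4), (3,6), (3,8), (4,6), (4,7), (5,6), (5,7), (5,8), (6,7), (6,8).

Step 1: Count edges incident to each vertex:
  deg(1) = 1 (neighbors: 6)
  deg(2) = 0 (neighbors: none)
  deg(3) = 3 (neighbors: 4, 6, 8)
  deg(4) = 3 (neighbors: 3, 6, 7)
  deg(5) = 3 (neighbors: 6, 7, 8)
  deg(6) = 6 (neighbors: 1, 3, 4, 5, 7, 8)
  deg(7) = 3 (neighbors: 4, 5, 6)
  deg(8) = 3 (neighbors: 3, 5, 6)

Step 2: Sort degrees in non-increasing order:
  Degrees: [1, 0, 3, 3, 3, 6, 3, 3] -> sorted: [6, 3, 3, 3, 3, 3, 1, 0]

Degree sequence: [6, 3, 3, 3, 3, 3, 1, 0]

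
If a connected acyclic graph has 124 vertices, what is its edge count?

A tree on n vertices always has exactly n - 1 edges.
For n = 124: edges = 124 - 1 = 123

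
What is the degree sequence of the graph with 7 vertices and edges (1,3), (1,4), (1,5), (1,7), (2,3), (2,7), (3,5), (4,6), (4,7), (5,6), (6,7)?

Step 1: Count edges incident to each vertex:
  deg(1) = 4 (neighbors: 3, 4, 5, 7)
  deg(2) = 2 (neighbors: 3, 7)
  deg(3) = 3 (neighbors: 1, 2, 5)
  deg(4) = 3 (neighbors: 1, 6, 7)
  deg(5) = 3 (neighbors: 1, 3, 6)
  deg(6) = 3 (neighbors: 4, 5, 7)
  deg(7) = 4 (neighbors: 1, 2, 4, 6)

Step 2: Sort degrees in non-increasing order:
  Degrees: [4, 2, 3, 3, 3, 3, 4] -> sorted: [4, 4, 3, 3, 3, 3, 2]

Degree sequence: [4, 4, 3, 3, 3, 3, 2]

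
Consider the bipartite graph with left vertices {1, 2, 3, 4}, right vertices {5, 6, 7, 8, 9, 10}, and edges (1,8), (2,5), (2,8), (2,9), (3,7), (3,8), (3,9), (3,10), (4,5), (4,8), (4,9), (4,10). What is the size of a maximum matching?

Step 1: List the neighbors of each left vertex:
  1: 8
  2: 5, 8, 9
  3: 7, 8, 9, 10
  4: 5, 8, 9, 10

Step 2: Greedily match left vertices, then look for augmenting paths:
  Match 1 -- 8
  Match 2 -- 5
  Match 3 -- 7
  Match 4 -- 9
  No augmenting path remains.

Step 3: Verify this is maximum:
  Matching size 4 = min(|L|, |R|) = min(4, 6), which is an upper bound, so this matching is maximum.

Maximum matching: {(1,8), (2,5), (3,7), (4,9)}
Size: 4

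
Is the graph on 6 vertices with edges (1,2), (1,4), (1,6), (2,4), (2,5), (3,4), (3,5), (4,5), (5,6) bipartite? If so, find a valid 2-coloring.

Step 1: Attempt 2-coloring using BFS:
  Start at vertex 1, assign color 0
  Color vertex 2 with color 1 (neighbor of 1)
  Color vertex 4 with color 1 (neighbor of 1)
  Color vertex 6 with color 1 (neighbor of 1)

Step 2: Conflict found! Vertices 2 and 4 are adjacent but have the same color.
This means the graph contains an odd cycle.

The graph is NOT bipartite.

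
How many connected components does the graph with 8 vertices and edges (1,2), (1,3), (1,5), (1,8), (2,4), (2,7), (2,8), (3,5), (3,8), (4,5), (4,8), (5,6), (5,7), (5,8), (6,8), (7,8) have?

Step 1: Build adjacency list from edges:
  1: 2, 3, 5, 8
  2: 1, 4, 7, 8
  3: 1, 5, 8
  4: 2, 5, 8
  5: 1, 3, 4, 6, 7, 8
  6: 5, 8
  7: 2, 5, 8
  8: 1, 2, 3, 4, 5, 6, 7

Step 2: Run BFS/DFS from vertex 1:
  Visited: {1, 2, 3, 5, 8, 4, 7, 6}
  Reached 8 of 8 vertices

Step 3: All 8 vertices reached from vertex 1, so the graph is connected.
Number of connected components: 1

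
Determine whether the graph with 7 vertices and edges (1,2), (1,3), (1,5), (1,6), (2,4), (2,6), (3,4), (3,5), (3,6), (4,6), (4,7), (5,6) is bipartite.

Step 1: Attempt 2-coloring using BFS:
  Start at vertex 1, assign color 0
  Color vertex 2 with color 1 (neighbor of 1)
  Color vertex 3 with color 1 (neighbor of 1)
  Color vertex 5 with color 1 (neighbor of 1)
  Color vertex 6 with color 1 (neighbor of 1)
  Color vertex 4 with color 0 (neighbor of 2)

Step 2: Conflict found! Vertices 2 and 6 are adjacent but have the same color.
This means the graph contains an odd cycle.

The graph is NOT bipartite.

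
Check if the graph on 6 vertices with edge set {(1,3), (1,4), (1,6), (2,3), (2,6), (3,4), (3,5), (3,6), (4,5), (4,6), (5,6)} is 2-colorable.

Step 1: Attempt 2-coloring using BFS:
  Start at vertex 1, assign color 0
  Color vertex 3 with color 1 (neighbor of 1)
  Color vertex 4 with color 1 (neighbor of 1)
  Color vertex 6 with color 1 (neighbor of 1)
  Color vertex 2 with color 0 (neighbor of 3)

Step 2: Conflict found! Vertices 3 and 4 are adjacent but have the same color.
This means the graph contains an odd cycle.

The graph is NOT bipartite.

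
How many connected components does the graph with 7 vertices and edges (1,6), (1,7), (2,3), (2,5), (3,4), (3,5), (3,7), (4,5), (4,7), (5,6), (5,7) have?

Step 1: Build adjacency list from edges:
  1: 6, 7
  2: 3, 5
  3: 2, 4, 5, 7
  4: 3, 5, 7
  5: 2, 3, 4, 6, 7
  6: 1, 5
  7: 1, 3, 4, 5

Step 2: Run BFS/DFS from vertex 1:
  Visited: {1, 6, 7, 5, 3, 4, 2}
  Reached 7 of 7 vertices

Step 3: All 7 vertices reached from vertex 1, so the graph is connected.
Number of connected components: 1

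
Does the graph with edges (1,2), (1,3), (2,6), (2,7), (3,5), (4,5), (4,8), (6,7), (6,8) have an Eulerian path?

Step 1: Find the degree of each vertex:
  deg(1) = 2
  deg(2) = 3
  deg(3) = 2
  deg(4) = 2
  deg(5) = 2
  deg(6) = 3
  deg(7) = 2
  deg(8) = 2

Step 2: Count vertices with odd degree:
  Odd-degree vertices: 2, 6 (2 total)

Step 3: Apply Euler's theorem:
  - Eulerian circuit exists iff graph is connected and all vertices have even degree
  - Eulerian path exists iff graph is connected and has 0 or 2 odd-degree vertices

Graph is connected with exactly 2 odd-degree vertices (2, 6).
Eulerian path exists (starting and ending at the odd-degree vertices), but no Eulerian circuit.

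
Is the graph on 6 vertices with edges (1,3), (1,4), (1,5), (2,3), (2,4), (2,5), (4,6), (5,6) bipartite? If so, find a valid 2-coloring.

Step 1: Attempt 2-coloring using BFS:
  Start at vertex 1, assign color 0
  Color vertex 3 with color 1 (neighbor of 1)
  Color vertex 4 with color 1 (neighbor of 1)
  Color vertex 5 with color 1 (neighbor of 1)
  Color vertex 2 with color 0 (neighbor of 3)
  Color vertex 6 with color 0 (neighbor of 4)

Step 2: 2-coloring succeeded. No conflicts found.
  Set A (color 0): {1, 2, 6}
  Set B (color 1): {3, 4, 5}

The graph is bipartite with partition {1, 2, 6}, {3, 4, 5}.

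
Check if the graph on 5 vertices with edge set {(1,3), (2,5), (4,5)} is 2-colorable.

Step 1: Attempt 2-coloring using BFS:
  Start at vertex 1, assign color 0
  Color vertex 3 with color 1 (neighbor of 1)
  Start new component at vertex 2, assign color 0
  Color vertex 5 with color 1 (neighbor of 2)
  Color vertex 4 with color 0 (neighbor of 5)

Step 2: 2-coloring succeeded. No conflicts found.
  Set A (color 0): {1, 2, 4}
  Set B (color 1): {3, 5}

The graph is bipartite with partition {1, 2, 4}, {3, 5}.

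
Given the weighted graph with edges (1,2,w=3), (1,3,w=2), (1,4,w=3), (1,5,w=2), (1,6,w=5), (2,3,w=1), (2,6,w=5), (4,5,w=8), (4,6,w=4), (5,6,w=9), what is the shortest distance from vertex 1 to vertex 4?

Step 1: Build adjacency list with weights:
  1: 2(w=3), 3(w=2), 4(w=3), 5(w=2), 6(w=5)
  2: 1(w=3), 3(w=1), 6(w=5)
  3: 1(w=2), 2(w=1)
  4: 1(w=3), 5(w=8), 6(w=4)
  5: 1(w=2), 4(w=8), 6(w=9)
  6: 1(w=5), 2(w=5), 4(w=4), 5(w=9)

Step 2: Apply Dijkstra's algorithm from vertex 1:
  Visit vertex 1 (distance=0)
    Update dist[2] = 3
    Update dist[3] = 2
    Update dist[4] = 3
    Update dist[5] = 2
    Update dist[6] = 5
  Visit vertex 3 (distance=2)
  Visit vertex 5 (distance=2)
  Visit vertex 2 (distance=3)
  Visit vertex 4 (distance=3)

Step 3: Shortest path: 1 -> 4
Total weight: 3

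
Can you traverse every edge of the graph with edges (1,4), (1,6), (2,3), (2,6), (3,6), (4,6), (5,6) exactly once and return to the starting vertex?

Step 1: Find the degree of each vertex:
  deg(1) = 2
  deg(2) = 2
  deg(3) = 2
  deg(4) = 2
  deg(5) = 1
  deg(6) = 5

Step 2: Count vertices with odd degree:
  Odd-degree vertices: 5, 6 (2 total)

Step 3: Apply Euler's theorem:
  - Eulerian circuit exists iff graph is connected and all vertices have even degree
  - Eulerian path exists iff graph is connected and has 0 or 2 odd-degree vertices

Graph is connected with exactly 2 odd-degree vertices (5, 6).
Eulerian path exists (starting and ending at the odd-degree vertices), but no Eulerian circuit.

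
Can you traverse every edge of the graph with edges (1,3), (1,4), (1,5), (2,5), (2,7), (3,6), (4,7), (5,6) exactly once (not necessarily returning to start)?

Step 1: Find the degree of each vertex:
  deg(1) = 3
  deg(2) = 2
  deg(3) = 2
  deg(4) = 2
  deg(5) = 3
  deg(6) = 2
  deg(7) = 2

Step 2: Count vertices with odd degree:
  Odd-degree vertices: 1, 5 (2 total)

Step 3: Apply Euler's theorem:
  - Eulerian circuit exists iff graph is connected and all vertices have even degree
  - Eulerian path exists iff graph is connected and has 0 or 2 odd-degree vertices

Graph is connected with exactly 2 odd-degree vertices (1, 5).
Eulerian path exists (starting and ending at the odd-degree vertices), but no Eulerian circuit.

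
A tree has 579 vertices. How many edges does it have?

A tree on n vertices always has exactly n - 1 edges.
For n = 579: edges = 579 - 1 = 578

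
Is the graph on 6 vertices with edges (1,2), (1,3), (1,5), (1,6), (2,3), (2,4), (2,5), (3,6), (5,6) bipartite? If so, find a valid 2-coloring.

Step 1: Attempt 2-coloring using BFS:
  Start at vertex 1, assign color 0
  Color vertex 2 with color 1 (neighbor of 1)
  Color vertex 3 with color 1 (neighbor of 1)
  Color vertex 5 with color 1 (neighbor of 1)
  Color vertex 6 with color 1 (neighbor of 1)

Step 2: Conflict found! Vertices 2 and 3 are adjacent but have the same color.
This means the graph contains an odd cycle.

The graph is NOT bipartite.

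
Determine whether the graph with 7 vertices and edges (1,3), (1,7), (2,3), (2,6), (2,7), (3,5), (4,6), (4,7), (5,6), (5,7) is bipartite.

Step 1: Attempt 2-coloring using BFS:
  Start at vertex 1, assign color 0
  Color vertex 3 with color 1 (neighbor of 1)
  Color vertex 7 with color 1 (neighbor of 1)
  Color vertex 2 with color 0 (neighbor of 3)
  Color vertex 5 with color 0 (neighbor of 3)
  Color vertex 4 with color 0 (neighbor of 7)
  Color vertex 6 with color 1 (neighbor of 2)

Step 2: 2-coloring succeeded. No conflicts found.
  Set A (color 0): {1, 2, 4, 5}
  Set B (color 1): {3, 6, 7}

The graph is bipartite with partition {1, 2, 4, 5}, {3, 6, 7}.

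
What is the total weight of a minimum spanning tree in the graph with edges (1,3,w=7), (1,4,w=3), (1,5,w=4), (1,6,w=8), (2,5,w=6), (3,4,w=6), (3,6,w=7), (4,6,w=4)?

Apply Kruskal's algorithm (sort edges by weight, add if no cycle):

Sorted edges by weight:
  (1,4) w=3
  (1,5) w=4
  (4,6) w=4
  (2,5) w=6
  (3,4) w=6
  (1,3) w=7
  (3,6) w=7
  (1,6) w=8

Add edge (1,4) w=3 -- no cycle. Running total: 3
Add edge (1,5) w=4 -- no cycle. Running total: 7
Add edge (4,6) w=4 -- no cycle. Running total: 11
Add edge (2,5) w=6 -- no cycle. Running total: 17
Add edge (3,4) w=6 -- no cycle. Running total: 23

MST edges: (1,4,w=3), (1,5,w=4), (4,6,w=4), (2,5,w=6), (3,4,w=6)
Total MST weight: 3 + 4 + 4 + 6 + 6 = 23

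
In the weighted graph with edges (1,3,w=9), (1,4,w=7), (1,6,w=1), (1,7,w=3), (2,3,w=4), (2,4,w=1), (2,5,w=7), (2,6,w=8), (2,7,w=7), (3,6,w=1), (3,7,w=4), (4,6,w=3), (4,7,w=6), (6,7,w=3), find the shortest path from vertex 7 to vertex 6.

Step 1: Build adjacency list with weights:
  1: 3(w=9), 4(w=7), 6(w=1), 7(w=3)
  2: 3(w=4), 4(w=1), 5(w=7), 6(w=8), 7(w=7)
  3: 1(w=9), 2(w=4), 6(w=1), 7(w=4)
  4: 1(w=7), 2(w=1), 6(w=3), 7(w=6)
  5: 2(w=7)
  6: 1(w=1), 2(w=8), 3(w=1), 4(w=3), 7(w=3)
  7: 1(w=3), 2(w=7), 3(w=4), 4(w=6), 6(w=3)

Step 2: Apply Dijkstra's algorithm from vertex 7:
  Visit vertex 7 (distance=0)
    Update dist[1] = 3
    Update dist[2] = 7
    Update dist[3] = 4
    Update dist[4] = 6
    Update dist[6] = 3
  Visit vertex 1 (distance=3)
  Visit vertex 6 (distance=3)

Step 3: Shortest path: 7 -> 6
Total weight: 3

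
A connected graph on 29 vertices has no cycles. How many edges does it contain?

A tree on n vertices always has exactly n - 1 edges.
For n = 29: edges = 29 - 1 = 28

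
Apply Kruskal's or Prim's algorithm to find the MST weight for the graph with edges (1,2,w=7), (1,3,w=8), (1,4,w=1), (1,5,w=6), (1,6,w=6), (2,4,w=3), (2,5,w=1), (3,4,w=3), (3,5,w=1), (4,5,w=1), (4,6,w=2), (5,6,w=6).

Apply Kruskal's algorithm (sort edges by weight, add if no cycle):

Sorted edges by weight:
  (1,4) w=1
  (2,5) w=1
  (3,5) w=1
  (4,5) w=1
  (4,6) w=2
  (2,4) w=3
  (3,4) w=3
  (1,5) w=6
  (1,6) w=6
  (5,6) w=6
  (1,2) w=7
  (1,3) w=8

Add edge (1,4) w=1 -- no cycle. Running total: 1
Add edge (2,5) w=1 -- no cycle. Running total: 2
Add edge (3,5) w=1 -- no cycle. Running total: 3
Add edge (4,5) w=1 -- no cycle. Running total: 4
Add edge (4,6) w=2 -- no cycle. Running total: 6

MST edges: (1,4,w=1), (2,5,w=1), (3,5,w=1), (4,5,w=1), (4,6,w=2)
Total MST weight: 1 + 1 + 1 + 1 + 2 = 6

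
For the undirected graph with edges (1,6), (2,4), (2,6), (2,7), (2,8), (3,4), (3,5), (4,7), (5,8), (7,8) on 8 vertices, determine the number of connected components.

Step 1: Build adjacency list from edges:
  1: 6
  2: 4, 6, 7, 8
  3: 4, 5
  4: 2, 3, 7
  5: 3, 8
  6: 1, 2
  7: 2, 4, 8
  8: 2, 5, 7

Step 2: Run BFS/DFS from vertex 1:
  Visited: {1, 6, 2, 4, 7, 8, 3, 5}
  Reached 8 of 8 vertices

Step 3: All 8 vertices reached from vertex 1, so the graph is connected.
Number of connected components: 1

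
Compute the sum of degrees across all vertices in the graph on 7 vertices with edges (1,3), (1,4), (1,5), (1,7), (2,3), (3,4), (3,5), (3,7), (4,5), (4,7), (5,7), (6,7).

Step 1: Count edges incident to each vertex:
  deg(1) = 4 (neighbors: 3, 4, 5, 7)
  deg(2) = 1 (neighbors: 3)
  deg(3) = 5 (neighbors: 1, 2, 4, 5, 7)
  deg(4) = 4 (neighbors: 1, 3, 5, 7)
  deg(5) = 4 (neighbors: 1, 3, 4, 7)
  deg(6) = 1 (neighbors: 7)
  deg(7) = 5 (neighbors: 1, 3, 4, 5, 6)

Step 2: Sum all degrees:
  4 + 1 + 5 + 4 + 4 + 1 + 5 = 24

Verification: sum of degrees = 2 * |E| = 2 * 12 = 24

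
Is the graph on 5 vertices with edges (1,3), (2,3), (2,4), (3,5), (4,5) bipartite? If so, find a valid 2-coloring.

Step 1: Attempt 2-coloring using BFS:
  Start at vertex 1, assign color 0
  Color vertex 3 with color 1 (neighbor of 1)
  Color vertex 2 with color 0 (neighbor of 3)
  Color vertex 5 with color 0 (neighbor of 3)
  Color vertex 4 with color 1 (neighbor of 2)

Step 2: 2-coloring succeeded. No conflicts found.
  Set A (color 0): {1, 2, 5}
  Set B (color 1): {3, 4}

The graph is bipartite with partition {1, 2, 5}, {3, 4}.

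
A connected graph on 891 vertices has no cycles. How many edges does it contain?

A tree on n vertices always has exactly n - 1 edges.
For n = 891: edges = 891 - 1 = 890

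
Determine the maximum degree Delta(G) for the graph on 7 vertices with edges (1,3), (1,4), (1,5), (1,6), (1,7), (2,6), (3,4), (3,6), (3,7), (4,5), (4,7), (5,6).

Step 1: Count edges incident to each vertex:
  deg(1) = 5 (neighbors: 3, 4, 5, 6, 7)
  deg(2) = 1 (neighbors: 6)
  deg(3) = 4 (neighbors: 1, 4, 6, 7)
  deg(4) = 4 (neighbors: 1, 3, 5, 7)
  deg(5) = 3 (neighbors: 1, 4, 6)
  deg(6) = 4 (neighbors: 1, 2, 3, 5)
  deg(7) = 3 (neighbors: 1, 3, 4)

Step 2: Find maximum:
  max(5, 1, 4, 4, 3, 4, 3) = 5 (vertex 1)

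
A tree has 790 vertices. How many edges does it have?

A tree on n vertices always has exactly n - 1 edges.
For n = 790: edges = 790 - 1 = 789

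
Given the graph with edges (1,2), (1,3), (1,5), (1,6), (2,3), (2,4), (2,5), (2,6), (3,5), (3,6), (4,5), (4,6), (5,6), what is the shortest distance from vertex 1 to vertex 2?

Step 1: Build adjacency list:
  1: 2, 3, 5, 6
  2: 1, 3, 4, 5, 6
  3: 1, 2, 5, 6
  4: 2, 5, 6
  5: 1, 2, 3, 4, 6
  6: 1, 2, 3, 4, 5

Step 2: BFS from vertex 1 to find shortest path to 2:
  vertex 2 reached at distance 1

Step 3: Shortest path: 1 -> 2
Path length: 1 edge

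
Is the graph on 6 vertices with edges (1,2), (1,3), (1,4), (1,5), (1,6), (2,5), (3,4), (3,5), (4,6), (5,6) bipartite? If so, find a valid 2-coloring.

Step 1: Attempt 2-coloring using BFS:
  Start at vertex 1, assign color 0
  Color vertex 2 with color 1 (neighbor of 1)
  Color vertex 3 with color 1 (neighbor of 1)
  Color vertex 4 with color 1 (neighbor of 1)
  Color vertex 5 with color 1 (neighbor of 1)
  Color vertex 6 with color 1 (neighbor of 1)

Step 2: Conflict found! Vertices 2 and 5 are adjacent but have the same color.
This means the graph contains an odd cycle.

The graph is NOT bipartite.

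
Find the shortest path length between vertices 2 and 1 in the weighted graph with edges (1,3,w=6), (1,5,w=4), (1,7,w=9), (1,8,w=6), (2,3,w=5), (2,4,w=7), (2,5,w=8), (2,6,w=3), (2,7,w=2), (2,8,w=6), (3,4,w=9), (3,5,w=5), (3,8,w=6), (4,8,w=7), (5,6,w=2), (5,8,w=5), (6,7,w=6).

Step 1: Build adjacency list with weights:
  1: 3(w=6), 5(w=4), 7(w=9), 8(w=6)
  2: 3(w=5), 4(w=7), 5(w=8), 6(w=3), 7(w=2), 8(w=6)
  3: 1(w=6), 2(w=5), 4(w=9), 5(w=5), 8(w=6)
  4: 2(w=7), 3(w=9), 8(w=7)
  5: 1(w=4), 2(w=8), 3(w=5), 6(w=2), 8(w=5)
  6: 2(w=3), 5(w=2), 7(w=6)
  7: 1(w=9), 2(w=2), 6(w=6)
  8: 1(w=6), 2(w=6), 3(w=6), 4(w=7), 5(w=5)

Step 2: Apply Dijkstra's algorithm from vertex 2:
  Visit vertex 2 (distance=0)
    Update dist[3] = 5
    Update dist[4] = 7
    Update dist[5] = 8
    Update dist[6] = 3
    Update dist[7] = 2
    Update dist[8] = 6
  Visit vertex 7 (distance=2)
    Update dist[1] = 11
  Visit vertex 6 (distance=3)
    Update dist[5] = 5
  Visit vertex 3 (distance=5)
  Visit vertex 5 (distance=5)
    Update dist[1] = 9
  Visit vertex 8 (distance=6)
  Visit vertex 4 (distance=7)
  Visit vertex 1 (distance=9)

Step 3: Shortest path: 2 -> 6 -> 5 -> 1
Total weight: 3 + 2 + 4 = 9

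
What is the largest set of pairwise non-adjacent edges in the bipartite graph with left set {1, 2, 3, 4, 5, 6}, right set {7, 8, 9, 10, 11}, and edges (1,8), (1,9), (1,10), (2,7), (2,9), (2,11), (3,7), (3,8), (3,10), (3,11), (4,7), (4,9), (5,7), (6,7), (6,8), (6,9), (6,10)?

Step 1: List the neighbors of each left vertex:
  1: 8, 9, 10
  2: 7, 9, 11
  3: 7, 8, 10, 11
  4: 7, 9
  5: 7
  6: 7, 8, 9, 10

Step 2: Greedily match left vertices, then look for augmenting paths:
  Match 1 -- 8
  Match 2 -- 11
  Match 3 -- 10
  Match 4 -- 9
  Match 5 -- 7
  No augmenting path remains.

Step 3: Verify this is maximum:
  Matching size 5 = min(|L|, |R|) = min(6, 5), which is an upper bound, so this matching is maximum.

Maximum matching: {(1,8), (2,11), (3,10), (4,9), (5,7)}
Size: 5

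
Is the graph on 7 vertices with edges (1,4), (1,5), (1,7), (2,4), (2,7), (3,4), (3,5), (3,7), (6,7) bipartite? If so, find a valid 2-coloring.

Step 1: Attempt 2-coloring using BFS:
  Start at vertex 1, assign color 0
  Color vertex 4 with color 1 (neighbor of 1)
  Color vertex 5 with color 1 (neighbor of 1)
  Color vertex 7 with color 1 (neighbor of 1)
  Color vertex 2 with color 0 (neighbor of 4)
  Color vertex 3 with color 0 (neighbor of 4)
  Color vertex 6 with color 0 (neighbor of 7)

Step 2: 2-coloring succeeded. No conflicts found.
  Set A (color 0): {1, 2, 3, 6}
  Set B (color 1): {4, 5, 7}

The graph is bipartite with partition {1, 2, 3, 6}, {4, 5, 7}.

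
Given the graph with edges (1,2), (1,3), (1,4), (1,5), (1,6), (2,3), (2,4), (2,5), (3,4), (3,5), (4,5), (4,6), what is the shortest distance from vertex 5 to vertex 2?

Step 1: Build adjacency list:
  1: 2, 3, 4, 5, 6
  2: 1, 3, 4, 5
  3: 1, 2, 4, 5
  4: 1, 2, 3, 5, 6
  5: 1, 2, 3, 4
  6: 1, 4

Step 2: BFS from vertex 5 to find shortest path to 2:
  vertex 1 reached at distance 1
  vertex 2 reached at distance 1

Step 3: Shortest path: 5 -> 2
Path length: 1 edge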